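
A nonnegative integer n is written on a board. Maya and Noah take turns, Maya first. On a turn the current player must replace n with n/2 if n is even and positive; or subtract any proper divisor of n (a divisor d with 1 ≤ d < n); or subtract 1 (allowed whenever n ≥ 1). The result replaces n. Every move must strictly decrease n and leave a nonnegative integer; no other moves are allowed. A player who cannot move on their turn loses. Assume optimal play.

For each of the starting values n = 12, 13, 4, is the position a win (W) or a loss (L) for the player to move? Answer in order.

12: W, 13: L, 4: W

Work bottom-up. With no move the player to move loses. Otherwise the position is W if at least one move leads to an L position for the opponent, and L if every move leads to a W.
n=0: no move → L
n=1: W (go to 0, an L position)
n=2: L (sole option 1(W) is W)
n=3: W (go to 2, an L position)
n=4: W (go to 2, an L position)
n=5: L (sole option 4(W) is W)
n=6: W (go to 5, an L position)
n=7: L (sole option 6(W) is W)
n=8: W (go to 7, an L position)
n=9: L (options 6(W), 8(W) are all W)
n=10: W (go to 5, an L position)
n=11: L (sole option 10(W) is W)
n=12: W (go to 9, an L position)
n=13: L (sole option 12(W) is W)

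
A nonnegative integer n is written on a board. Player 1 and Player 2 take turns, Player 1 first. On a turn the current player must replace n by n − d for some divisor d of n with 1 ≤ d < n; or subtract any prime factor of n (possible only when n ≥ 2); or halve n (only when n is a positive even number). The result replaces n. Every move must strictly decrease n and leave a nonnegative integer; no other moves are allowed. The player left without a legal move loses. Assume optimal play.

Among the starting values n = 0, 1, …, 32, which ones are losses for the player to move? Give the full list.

Compute win/loss labels from the base case upward. A position with no move is L. Any other position is W if it can reach an L in one move, else L.
n=0: no move → L
n=1: no move → L
n=2: W (go to 0, an L position)
n=3: W (go to 0, an L position)
n=4: L (options 2(W), 3(W) are all W)
n=5: W (go to 0, an L position)
n=6: W (go to 4, an L position)
n=7: W (go to 0, an L position)
n=8: W (go to 4, an L position)
n=9: L (options 6(W), 8(W) are all W)
n=10: W (go to 9, an L position)
n=11: W (go to 0, an L position)
n=12: W (go to 9, an L position)
n=13: W (go to 0, an L position)
n=14: L (options 7(W), 12(W), 13(W) are all W)
n=15: W (go to 14, an L position)
n=16: W (go to 14, an L position)
n=17: W (go to 0, an L position)
n=18: W (go to 9, an L position)
n=19: W (go to 0, an L position)
n=20: L (options 10(W), 15(W), 16(W), 18(W), 19(W) are all W)
n=21: W (go to 14, an L position)
n=22: W (go to 20, an L position)
n=23: W (go to 0, an L position)
n=24: W (go to 20, an L position)
n=25: W (go to 20, an L position)
n=26: L (options 13(W), 24(W), 25(W) are all W)
n=27: W (go to 26, an L position)
n=28: W (go to 14, an L position)
n=29: W (go to 0, an L position)
n=30: W (go to 20, an L position)
n=31: W (go to 0, an L position)
n=32: L (options 16(W), 24(W), 28(W), 30(W), 31(W) are all W)
Reading off the rows marked L gives the requested list; there are 8 such values of n.

0, 1, 4, 9, 14, 20, 26, 32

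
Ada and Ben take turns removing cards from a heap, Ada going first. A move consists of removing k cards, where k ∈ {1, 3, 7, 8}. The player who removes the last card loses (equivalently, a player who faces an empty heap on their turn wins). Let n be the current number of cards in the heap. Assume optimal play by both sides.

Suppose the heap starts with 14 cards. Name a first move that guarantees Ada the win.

Remove 7, leaving 7.

Positions with no move are W. A position that does have a move is losing for the player to move precisely when every available move leads to a winning position for the opponent. Fill in the labels:
n=0: no move; the opponent has just taken the last card and therefore loses → W
n=1: →0(W) only, which is W, so L
n=2: →1(L), so W
n=3: →2(W), 0(W) — all W, so L
n=4: →3(L), so W
n=5: →4(W), 2(W) — all W, so L
n=6: →5(L), so W
n=7: →6(W), 4(W), 0(W) — all W, so L
n=8: →7(L), so W
n=9: →1(L), so W
n=10: →7(L), so W
n=11: →3(L), so W
n=12: →5(L), so W
n=13: →5(L), so W
n=14: →7(L), so W
From 14, the L positions reachable in one move are: 7.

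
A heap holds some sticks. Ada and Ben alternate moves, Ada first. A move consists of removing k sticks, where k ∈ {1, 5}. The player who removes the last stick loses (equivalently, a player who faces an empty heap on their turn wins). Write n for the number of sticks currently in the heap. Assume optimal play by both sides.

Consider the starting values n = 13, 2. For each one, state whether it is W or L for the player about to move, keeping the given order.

Use the standard recursion: the mover wins at a terminal position; elsewhere, the mover wins exactly when some move hands the opponent an L position.
n=0: no move; the opponent has just taken the last stick and therefore loses → W
n=1: the only move is to 0(W), a W ⇒ L
n=2: can move to 1, which is L ⇒ W
n=3: the only move is to 2(W), a W ⇒ L
n=4: can move to 3, which is L ⇒ W
n=5: moves to 4(W), 0(W); every one is W ⇒ L
n=6: can move to 5, which is L ⇒ W
n=7: moves to 6(W), 2(W); every one is W ⇒ L
n=8: can move to 7, which is L ⇒ W
n=9: moves to 8(W), 4(W); every one is W ⇒ L
n=10: can move to 9, which is L ⇒ W
n=11: moves to 10(W), 6(W); every one is W ⇒ L
n=12: can move to 11, which is L ⇒ W
n=13: moves to 12(W), 8(W); every one is W ⇒ L

13: L, 2: W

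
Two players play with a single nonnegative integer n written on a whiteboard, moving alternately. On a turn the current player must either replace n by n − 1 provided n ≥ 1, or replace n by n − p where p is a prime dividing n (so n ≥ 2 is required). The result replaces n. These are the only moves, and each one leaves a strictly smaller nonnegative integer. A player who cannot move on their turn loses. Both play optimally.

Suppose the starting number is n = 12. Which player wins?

Work bottom-up. With no move the player to move loses. Otherwise the position is W if at least one move leads to an L position for the opponent, and L if every move leads to a W.
n=0: no move → L
n=1: reaches L-position 0 → W
n=2: reaches L-position 0 → W
n=3: reaches L-position 0 → W
n=4: only reaches 2(W), 3(W), all W → L
n=5: reaches L-position 0 → W
n=6: reaches L-position 4 → W
n=7: reaches L-position 0 → W
n=8: only reaches 6(W), 7(W), all W → L
n=9: reaches L-position 8 → W
n=10: reaches L-position 8 → W
n=11: reaches L-position 0 → W
n=12: only reaches 9(W), 10(W), 11(W), all W → L
The starting position 12 is L: whatever the player to move does, the opponent receives a W position.

The second player wins.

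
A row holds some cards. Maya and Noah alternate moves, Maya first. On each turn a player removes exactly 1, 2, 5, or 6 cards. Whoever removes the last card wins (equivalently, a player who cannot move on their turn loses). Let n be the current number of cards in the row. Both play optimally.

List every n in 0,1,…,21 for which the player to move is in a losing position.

0, 3, 7, 10, 14, 17, 21

Classify positions by backward induction: terminal positions (no move available) are L. From any other position, the mover wins iff some move reaches an L.
n=0: no move → L
n=1: can move to 0, which is L ⇒ W
n=2: can move to 0, which is L ⇒ W
n=3: moves to 2(W), 1(W); every one is W ⇒ L
n=4: can move to 3, which is L ⇒ W
n=5: can move to 3, which is L ⇒ W
n=6: can move to 0, which is L ⇒ W
n=7: moves to 6(W), 5(W), 2(W), 1(W); every one is W ⇒ L
n=8: can move to 7, which is L ⇒ W
n=9: can move to 7, which is L ⇒ W
n=10: moves to 9(W), 8(W), 5(W), 4(W); every one is W ⇒ L
n=11: can move to 10, which is L ⇒ W
n=12: can move to 10, which is L ⇒ W
n=13: can move to 7, which is L ⇒ W
n=14: moves to 13(W), 12(W), 9(W), 8(W); every one is W ⇒ L
n=15: can move to 14, which is L ⇒ W
n=16: can move to 14, which is L ⇒ W
n=17: moves to 16(W), 15(W), 12(W), 11(W); every one is W ⇒ L
n=18: can move to 17, which is L ⇒ W
n=19: can move to 17, which is L ⇒ W
n=20: can move to 14, which is L ⇒ W
n=21: moves to 20(W), 19(W), 16(W), 15(W); every one is W ⇒ L
The losing starting values of n are exactly the entries labelled L in this table (7 of them).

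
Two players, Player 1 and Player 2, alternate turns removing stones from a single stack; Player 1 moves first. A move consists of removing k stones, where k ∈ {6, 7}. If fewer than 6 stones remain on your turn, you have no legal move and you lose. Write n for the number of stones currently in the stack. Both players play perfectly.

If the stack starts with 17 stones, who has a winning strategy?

Work bottom-up. With no move the player to move loses. Otherwise the position is W if at least one move leads to an L position for the opponent, and L if every move leads to a W.
n=0: no move → L
n=1: no move → L
n=2: no move → L
n=3: no move → L
n=4: no move → L
n=5: no move → L
n=6: W (go to 0, an L position)
n=7: W (go to 1, an L position)
n=8: W (go to 2, an L position)
n=9: W (go to 3, an L position)
n=10: W (go to 4, an L position)
n=11: W (go to 5, an L position)
n=12: W (go to 5, an L position)
n=13: L (options 7(W), 6(W) are all W)
n=14: L (options 8(W), 7(W) are all W)
n=15: L (options 9(W), 8(W) are all W)
n=16: L (options 10(W), 9(W) are all W)
n=17: L (options 11(W), 10(W) are all W)
The starting position 17 is L: whatever Player 1 does, the opponent receives a W position.

Player 2 wins.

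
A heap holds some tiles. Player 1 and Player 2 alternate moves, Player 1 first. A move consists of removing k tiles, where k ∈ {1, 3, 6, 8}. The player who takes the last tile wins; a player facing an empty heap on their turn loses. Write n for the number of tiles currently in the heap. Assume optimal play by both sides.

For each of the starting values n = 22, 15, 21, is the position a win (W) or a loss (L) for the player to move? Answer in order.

22: L, 15: W, 21: W

Compute win/loss labels from the base case upward. A position with no move is L. Any other position is W if it can reach an L in one move, else L.
n=0: no move → L
n=1: reaches L-position 0 → W
n=2: only reaches 1(W), which is W → L
n=3: reaches L-position 2 → W
n=4: only reaches 3(W), 1(W), all W → L
n=5: reaches L-position 4 → W
n=6: reaches L-position 0 → W
n=7: reaches L-position 4 → W
n=8: reaches L-position 2 → W
n=9: only reaches 8(W), 6(W), 3(W), 1(W), all W → L
n=10: reaches L-position 9 → W
n=11: only reaches 10(W), 8(W), 5(W), 3(W), all W → L
n=12: reaches L-position 11 → W
n=13: only reaches 12(W), 10(W), 7(W), 5(W), all W → L
n=14: reaches L-position 13 → W
n=15: reaches L-position 9 → W
n=16: reaches L-position 13 → W
n=17: reaches L-position 11 → W
n=18: only reaches 17(W), 15(W), 12(W), 10(W), all W → L
n=19: reaches L-position 18 → W
n=20: only reaches 19(W), 17(W), 14(W), 12(W), all W → L
n=21: reaches L-position 20 → W
n=22: only reaches 21(W), 19(W), 16(W), 14(W), all W → L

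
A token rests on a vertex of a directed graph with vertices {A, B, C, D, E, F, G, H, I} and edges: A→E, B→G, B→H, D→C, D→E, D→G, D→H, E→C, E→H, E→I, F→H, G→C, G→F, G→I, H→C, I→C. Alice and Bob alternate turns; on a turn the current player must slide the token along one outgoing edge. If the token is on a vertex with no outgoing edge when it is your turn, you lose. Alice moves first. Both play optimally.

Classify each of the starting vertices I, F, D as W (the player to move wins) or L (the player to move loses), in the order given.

I: W, F: L, D: W

Label each position W (a win for the player to move) or L (a loss). A position with no legal move is L; any other position is W exactly when some move reaches an L, and L when every move reaches a W.
Every edge goes from a vertex to one that appears earlier in the order C, I, H, F, G, B, E, D, A, so processing vertices in that order labels each vertex after all of its successors.
C: no outgoing edge → L
I: W (go to C, an L position)
H: W (go to C, an L position)
F: L (sole option H(W) is W)
G: W (go to F, an L position)
B: L (options G(W), H(W) are all W)
E: W (go to C, an L position)
D: W (go to C, an L position)
A: L (sole option E(W) is W)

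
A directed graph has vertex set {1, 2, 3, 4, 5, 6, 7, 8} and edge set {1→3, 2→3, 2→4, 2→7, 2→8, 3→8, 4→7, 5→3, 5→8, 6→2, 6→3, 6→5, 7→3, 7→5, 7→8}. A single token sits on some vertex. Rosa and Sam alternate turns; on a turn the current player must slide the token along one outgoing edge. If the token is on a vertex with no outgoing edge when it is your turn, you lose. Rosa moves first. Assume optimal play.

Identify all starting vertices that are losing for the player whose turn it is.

Label each position W (a win for the player to move) or L (a loss). A position with no legal move is L; any other position is W exactly when some move reaches an L, and L when every move reaches a W.
Every edge goes from a vertex to one that appears earlier in the order 8, 3, 5, 7, 4, 2, 1, 6, so processing vertices in that order labels each vertex after all of its successors.
8: no outgoing edge → L
3: can move to 8, which is L ⇒ W
5: can move to 8, which is L ⇒ W
7: can move to 8, which is L ⇒ W
4: the only move is to 7(W), a W ⇒ L
2: can move to 4, which is L ⇒ W
1: the only move is to 3(W), a W ⇒ L
6: moves to 2(W), 5(W), 3(W); every one is W ⇒ L
Reading off the rows marked L gives the requested list; there are 4 such vertices.

1, 4, 6, 8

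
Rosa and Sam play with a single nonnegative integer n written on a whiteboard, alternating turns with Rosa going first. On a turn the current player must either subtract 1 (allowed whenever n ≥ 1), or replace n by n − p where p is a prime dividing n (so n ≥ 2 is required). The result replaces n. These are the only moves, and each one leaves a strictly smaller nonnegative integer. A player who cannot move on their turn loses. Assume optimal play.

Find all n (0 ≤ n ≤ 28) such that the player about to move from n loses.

0, 4, 8, 12, 16, 20, 24, 28

Positions with no move are L. A position that does have a move is losing for the player to move precisely when every available move leads to a winning position for the opponent. Fill in the labels:
n=0: no move → L
n=1: W (go to 0, an L position)
n=2: W (go to 0, an L position)
n=3: W (go to 0, an L position)
n=4: L (options 2(W), 3(W) are all W)
n=5: W (go to 0, an L position)
n=6: W (go to 4, an L position)
n=7: W (go to 0, an L position)
n=8: L (options 6(W), 7(W) are all W)
n=9: W (go to 8, an L position)
n=10: W (go to 8, an L position)
n=11: W (go to 0, an L position)
n=12: L (options 9(W), 10(W), 11(W) are all W)
n=13: W (go to 0, an L position)
n=14: W (go to 12, an L position)
n=15: W (go to 12, an L position)
n=16: L (options 14(W), 15(W) are all W)
n=17: W (go to 0, an L position)
n=18: W (go to 16, an L position)
n=19: W (go to 0, an L position)
n=20: L (options 15(W), 18(W), 19(W) are all W)
n=21: W (go to 20, an L position)
n=22: W (go to 20, an L position)
n=23: W (go to 0, an L position)
n=24: L (options 21(W), 22(W), 23(W) are all W)
n=25: W (go to 20, an L position)
n=26: W (go to 24, an L position)
n=27: W (go to 24, an L position)
n=28: L (options 21(W), 26(W), 27(W) are all W)
The losing starting values of n are exactly the entries labelled L in this table (8 of them).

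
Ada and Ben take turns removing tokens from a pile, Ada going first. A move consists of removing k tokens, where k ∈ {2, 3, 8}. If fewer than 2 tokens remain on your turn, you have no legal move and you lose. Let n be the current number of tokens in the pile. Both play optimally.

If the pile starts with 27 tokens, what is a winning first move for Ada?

Remove 2, leaving 25.

Label each position W (a win for the player to move) or L (a loss). A position with no legal move is L; any other position is W exactly when some move reaches an L, and L when every move reaches a W.
n=0: no move → L
n=1: no move → L
n=2: can move to 0, which is L ⇒ W
n=3: can move to 1, which is L ⇒ W
n=4: can move to 1, which is L ⇒ W
n=5: moves to 3(W), 2(W); every one is W ⇒ L
n=6: moves to 4(W), 3(W); every one is W ⇒ L
n=7: can move to 5, which is L ⇒ W
n=8: can move to 6, which is L ⇒ W
n=9: can move to 6, which is L ⇒ W
n=10: moves to 8(W), 7(W), 2(W); every one is W ⇒ L
n=11: moves to 9(W), 8(W), 3(W); every one is W ⇒ L
n=12: can move to 10, which is L ⇒ W
n=13: can move to 11, which is L ⇒ W
n=14: can move to 11, which is L ⇒ W
n=15: moves to 13(W), 12(W), 7(W); every one is W ⇒ L
n=16: moves to 14(W), 13(W), 8(W); every one is W ⇒ L
n=17: can move to 15, which is L ⇒ W
n=18: can move to 16, which is L ⇒ W
n=19: can move to 16, which is L ⇒ W
n=20: moves to 18(W), 17(W), 12(W); every one is W ⇒ L
n=21: moves to 19(W), 18(W), 13(W); every one is W ⇒ L
n=22: can move to 20, which is L ⇒ W
n=23: can move to 21, which is L ⇒ W
n=24: can move to 21, which is L ⇒ W
n=25: moves to 23(W), 22(W), 17(W); every one is W ⇒ L
n=26: moves to 24(W), 23(W), 18(W); every one is W ⇒ L
n=27: can move to 25, which is L ⇒ W
From 27, the L positions reachable in one move are: 25.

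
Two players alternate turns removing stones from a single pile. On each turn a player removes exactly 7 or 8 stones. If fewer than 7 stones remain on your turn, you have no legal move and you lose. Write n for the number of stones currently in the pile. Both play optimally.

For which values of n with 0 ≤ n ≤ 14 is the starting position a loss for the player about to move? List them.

Use the standard recursion: the mover loses at a terminal position; elsewhere, the mover wins exactly when some move hands the opponent an L position.
n=0: no move → L
n=1: no move → L
n=2: no move → L
n=3: no move → L
n=4: no move → L
n=5: no move → L
n=6: no move → L
n=7: →0(L), so W
n=8: →1(L), so W
n=9: →2(L), so W
n=10: →3(L), so W
n=11: →4(L), so W
n=12: →5(L), so W
n=13: →6(L), so W
n=14: →6(L), so W
Reading off the rows marked L gives the requested list; there are 7 such values of n.

0, 1, 2, 3, 4, 5, 6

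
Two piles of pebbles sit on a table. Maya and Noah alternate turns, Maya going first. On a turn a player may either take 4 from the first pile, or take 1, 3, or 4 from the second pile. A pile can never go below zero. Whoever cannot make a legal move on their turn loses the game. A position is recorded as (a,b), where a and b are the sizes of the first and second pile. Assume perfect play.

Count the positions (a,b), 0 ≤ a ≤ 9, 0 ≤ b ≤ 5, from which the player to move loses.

20

Positions with no move are L. A position that does have a move is losing for the player to move precisely when every available move leads to a winning position for the opponent. Fill in the labels:
Every move lowers a or b (never raises either), so fill the grid row by row in increasing a, and left to right within a row: each cell's successors are then already labelled.
      b=0  b=1  b=2  b=3  b=4  b=5
a=0:    L    W    L    W    W    W
a=1:    L    W    L    W    W    W
a=2:    L    W    L    W    W    W
a=3:    L    W    L    W    W    W
a=4:    W    L    W    L    W    W
a=5:    W    L    W    L    W    W
a=6:    W    L    W    L    W    W
a=7:    W    L    W    L    W    W
a=8:    L    W    L    W    W    W
a=9:    L    W    L    W    W    W
Cells with no legal move (terminal, hence L): (0,0), (1,0), (2,0), (3,0).
The remaining L cells, each justified by listing all of its moves:
(0,2): L (sole option (0,1)(W) is W)
(1,2): L (sole option (1,1)(W) is W)
(2,2): L (sole option (2,1)(W) is W)
(3,2): L (sole option (3,1)(W) is W)
(4,1): L (options (0,1)(W), (4,0)(W) are all W)
(4,3): L (options (0,3)(W), (4,2)(W), (4,0)(W) are all W)
(5,1): L (options (1,1)(W), (5,0)(W) are all W)
(5,3): L (options (1,3)(W), (5,2)(W), (5,0)(W) are all W)
(6,1): L (options (2,1)(W), (6,0)(W) are all W)
(6,3): L (options (2,3)(W), (6,2)(W), (6,0)(W) are all W)
(7,1): L (options (3,1)(W), (7,0)(W) are all W)
(7,3): L (options (3,3)(W), (7,2)(W), (7,0)(W) are all W)
(8,0): L (sole option (4,0)(W) is W)
(8,2): L (options (4,2)(W), (8,1)(W) are all W)
(9,0): L (sole option (5,0)(W) is W)
(9,2): L (options (5,2)(W), (9,1)(W) are all W)
Every other cell has at least one move into one of the L cells above, so it is W.
L cells per row: a=0: 2, a=1: 2, a=2: 2, a=3: 2, a=4: 2, a=5: 2, a=6: 2, a=7: 2, a=8: 2, a=9: 2; total 20.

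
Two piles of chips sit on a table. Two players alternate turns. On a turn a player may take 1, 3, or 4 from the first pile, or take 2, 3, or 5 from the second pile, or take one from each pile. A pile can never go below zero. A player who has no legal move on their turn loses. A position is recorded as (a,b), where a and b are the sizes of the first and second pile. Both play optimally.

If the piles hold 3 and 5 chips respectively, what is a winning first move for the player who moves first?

Move to (3,3).

Classify positions by backward induction: terminal positions (no move available) are L. From any other position, the mover wins iff some move reaches an L.
No move ever increases a pile, so every position that can arise here has a ≤ 3 and b ≤ 5; it is enough to label the cells with 0 ≤ a ≤ 3 and 0 ≤ b ≤ 5.
Every move lowers a or b (never raises either), so fill the grid row by row in increasing a, and left to right within a row: each cell's successors are then already labelled.
      b=0  b=1  b=2  b=3  b=4  b=5
a=0:    L    L    W    W    W    W
a=1:    W    W    W    L    L    W
a=2:    L    L    W    W    W    W
a=3:    W    W    W    L    L    W
Cells with no legal move (terminal, hence L): (0,0), (0,1).
The remaining L cells, each justified by listing all of its moves:
(1,3): only reaches (0,3)(W), (1,1)(W), (1,0)(W), (0,2)(W), all W → L
(1,4): only reaches (0,4)(W), (1,2)(W), (1,1)(W), (0,3)(W), all W → L
(2,0): only reaches (1,0)(W), which is W → L
(2,1): only reaches (1,1)(W), (1,0)(W), all W → L
(3,3): only reaches (2,3)(W), (0,3)(W), (3,1)(W), (3,0)(W), (2,2)(W), all W → L
(3,4): only reaches (2,4)(W), (0,4)(W), (3,2)(W), (3,1)(W), (2,3)(W), all W → L
Every other cell has at least one move into one of the L cells above, so it is W.
From (3,5), the L positions reachable in one move are: (3,3).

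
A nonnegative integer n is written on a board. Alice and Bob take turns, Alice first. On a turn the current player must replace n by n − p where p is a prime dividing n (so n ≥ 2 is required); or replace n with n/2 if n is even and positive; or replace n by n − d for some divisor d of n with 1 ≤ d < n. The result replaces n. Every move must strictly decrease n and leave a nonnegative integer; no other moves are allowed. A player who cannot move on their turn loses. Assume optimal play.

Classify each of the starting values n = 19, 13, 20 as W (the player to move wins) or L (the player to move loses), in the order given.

Compute win/loss labels from the base case upward. A position with no move is L. Any other position is W if it can reach an L in one move, else L.
n=0: no move → L
n=1: no move → L
n=2: W (go to 0, an L position)
n=3: W (go to 0, an L position)
n=4: L (options 2(W), 3(W) are all W)
n=5: W (go to 0, an L position)
n=6: W (go to 4, an L position)
n=7: W (go to 0, an L position)
n=8: W (go to 4, an L position)
n=9: L (options 6(W), 8(W) are all W)
n=10: W (go to 9, an L position)
n=11: W (go to 0, an L position)
n=12: W (go to 9, an L position)
n=13: W (go to 0, an L position)
n=14: L (options 7(W), 12(W), 13(W) are all W)
n=15: W (go to 14, an L position)
n=16: W (go to 14, an L position)
n=17: W (go to 0, an L position)
n=18: W (go to 9, an L position)
n=19: W (go to 0, an L position)
n=20: L (options 10(W), 15(W), 16(W), 18(W), 19(W) are all W)

19: W, 13: W, 20: L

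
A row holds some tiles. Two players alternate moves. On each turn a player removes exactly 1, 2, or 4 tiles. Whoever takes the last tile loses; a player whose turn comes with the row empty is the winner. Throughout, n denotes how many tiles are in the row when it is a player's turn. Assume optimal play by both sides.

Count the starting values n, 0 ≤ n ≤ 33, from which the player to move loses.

11

Use the standard recursion: the mover wins at a terminal position; elsewhere, the mover wins exactly when some move hands the opponent an L position.
n=0: no move; the opponent has just taken the last tile and therefore loses → W
n=1: L (sole option 0(W) is W)
n=2: W (go to 1, an L position)
n=3: W (go to 1, an L position)
n=4: L (options 3(W), 2(W), 0(W) are all W)
n=5: W (go to 4, an L position)
n=6: W (go to 4, an L position)
n=7: L (options 6(W), 5(W), 3(W) are all W)
n=8: W (go to 7, an L position)
n=9: W (go to 7, an L position)
n=10: L (options 9(W), 8(W), 6(W) are all W)
n=11: W (go to 10, an L position)
n=12: W (go to 10, an L position)
n=13: L (options 12(W), 11(W), 9(W) are all W)
n=14: W (go to 13, an L position)
n=15: W (go to 13, an L position)
n=16: L (options 15(W), 14(W), 12(W) are all W)
n=17: W (go to 16, an L position)
n=18: W (go to 16, an L position)
n=19: L (options 18(W), 17(W), 15(W) are all W)
n=20: W (go to 19, an L position)
n=21: W (go to 19, an L position)
n=22: L (options 21(W), 20(W), 18(W) are all W)
n=23: W (go to 22, an L position)
n=24: W (go to 22, an L position)
n=25: L (options 24(W), 23(W), 21(W) are all W)
n=26: W (go to 25, an L position)
n=27: W (go to 25, an L position)
n=28: L (options 27(W), 26(W), 24(W) are all W)
n=29: W (go to 28, an L position)
n=30: W (go to 28, an L position)
n=31: L (options 30(W), 29(W), 27(W) are all W)
n=32: W (go to 31, an L position)
n=33: W (go to 31, an L position)
L entries with 0 ≤ n ≤ 33: n = 1, 4, 7, 10, 13, 16, 19, 22, 25, 28, 31; that makes 11.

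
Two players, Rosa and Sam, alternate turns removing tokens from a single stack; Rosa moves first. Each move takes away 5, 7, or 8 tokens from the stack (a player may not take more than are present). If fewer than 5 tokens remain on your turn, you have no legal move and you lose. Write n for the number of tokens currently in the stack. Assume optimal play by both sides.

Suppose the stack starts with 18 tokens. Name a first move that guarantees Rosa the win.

Remove 5, leaving 13.

Build the W/L table. Terminal = L. A non-terminal position is W if it has a move to some L; otherwise it is L.
n=0: no move → L
n=1: no move → L
n=2: no move → L
n=3: no move → L
n=4: no move → L
n=5: →0(L), so W
n=6: →1(L), so W
n=7: →2(L), so W
n=8: →3(L), so W
n=9: →4(L), so W
n=10: →3(L), so W
n=11: →4(L), so W
n=12: →4(L), so W
n=13: →8(W), 6(W), 5(W) — all W, so L
n=14: →9(W), 7(W), 6(W) — all W, so L
n=15: →10(W), 8(W), 7(W) — all W, so L
n=16: →11(W), 9(W), 8(W) — all W, so L
n=17: →12(W), 10(W), 9(W) — all W, so L
n=18: →13(L), so W
From 18, the L positions reachable in one move are: 13.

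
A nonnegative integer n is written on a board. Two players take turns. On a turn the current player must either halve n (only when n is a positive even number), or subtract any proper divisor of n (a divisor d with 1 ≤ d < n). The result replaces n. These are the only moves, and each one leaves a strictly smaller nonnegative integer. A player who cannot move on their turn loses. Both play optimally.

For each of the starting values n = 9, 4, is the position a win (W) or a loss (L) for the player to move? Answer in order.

9: L, 4: W

Positions with no move are L. A position that does have a move is losing for the player to move precisely when every available move leads to a winning position for the opponent. Fill in the labels:
n=0: no move → L
n=1: no move → L
n=2: →1(L), so W
n=3: →2(W) only, which is W, so L
n=4: →3(L), so W
n=5: →4(W) only, which is W, so L
n=6: →3(L), so W
n=7: →6(W) only, which is W, so L
n=8: →7(L), so W
n=9: →6(W), 8(W) — all W, so L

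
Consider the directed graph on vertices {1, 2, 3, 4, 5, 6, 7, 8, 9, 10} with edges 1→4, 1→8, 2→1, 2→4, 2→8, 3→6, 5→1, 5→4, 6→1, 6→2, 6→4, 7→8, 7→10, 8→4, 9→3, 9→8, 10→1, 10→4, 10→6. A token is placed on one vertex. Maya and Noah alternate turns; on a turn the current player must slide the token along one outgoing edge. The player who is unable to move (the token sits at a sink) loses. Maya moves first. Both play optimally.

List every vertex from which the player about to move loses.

3, 4, 7

Use the standard recursion: the mover loses at a terminal position; elsewhere, the mover wins exactly when some move hands the opponent an L position.
Every edge goes from a vertex to one that appears earlier in the order 4, 8, 1, 2, 6, 3, 5, 9, 10, 7, so processing vertices in that order labels each vertex after all of its successors.
4: no outgoing edge → L
8: →4(L), so W
1: →4(L), so W
2: →4(L), so W
6: →4(L), so W
3: →6(W) only, which is W, so L
5: →4(L), so W
9: →3(L), so W
10: →4(L), so W
7: →10(W), 8(W) — all W, so L
Reading off the rows marked L gives the requested list; there are 3 such vertices.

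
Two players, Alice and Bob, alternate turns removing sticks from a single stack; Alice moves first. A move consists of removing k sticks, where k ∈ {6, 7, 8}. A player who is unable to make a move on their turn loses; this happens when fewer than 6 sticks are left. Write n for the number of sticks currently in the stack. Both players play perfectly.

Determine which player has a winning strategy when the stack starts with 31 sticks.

Bob wins.

Classify positions by backward induction: terminal positions (no move available) are L. From any other position, the mover wins iff some move reaches an L.
n=0: no move → L
n=1: no move → L
n=2: no move → L
n=3: no move → L
n=4: no move → L
n=5: no move → L
n=6: reaches L-position 0 → W
n=7: reaches L-position 1 → W
n=8: reaches L-position 2 → W
n=9: reaches L-position 3 → W
n=10: reaches L-position 4 → W
n=11: reaches L-position 5 → W
n=12: reaches L-position 5 → W
n=13: reaches L-position 5 → W
n=14: only reaches 8(W), 7(W), 6(W), all W → L
n=15: only reaches 9(W), 8(W), 7(W), all W → L
n=16: only reaches 10(W), 9(W), 8(W), all W → L
n=17: only reaches 11(W), 10(W), 9(W), all W → L
n=18: only reaches 12(W), 11(W), 10(W), all W → L
n=19: only reaches 13(W), 12(W), 11(W), all W → L
n=20: reaches L-position 14 → W
n=21: reaches L-position 15 → W
n=22: reaches L-position 16 → W
n=23: reaches L-position 17 → W
n=24: reaches L-position 18 → W
n=25: reaches L-position 19 → W
n=26: reaches L-position 19 → W
n=27: reaches L-position 19 → W
n=28: only reaches 22(W), 21(W), 20(W), all W → L
n=29: only reaches 23(W), 22(W), 21(W), all W → L
n=30: only reaches 24(W), 23(W), 22(W), all W → L
n=31: only reaches 25(W), 24(W), 23(W), all W → L
The starting position 31 is L: whatever Alice does, the opponent receives a W position.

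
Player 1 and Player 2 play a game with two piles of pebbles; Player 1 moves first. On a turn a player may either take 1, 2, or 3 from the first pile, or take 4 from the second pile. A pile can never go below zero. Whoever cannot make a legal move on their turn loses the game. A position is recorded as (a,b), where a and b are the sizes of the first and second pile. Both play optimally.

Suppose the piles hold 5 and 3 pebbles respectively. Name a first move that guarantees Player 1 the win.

Use the standard recursion: the mover loses at a terminal position; elsewhere, the mover wins exactly when some move hands the opponent an L position.
No move ever increases a pile, so every position that can arise here has a ≤ 5 and b ≤ 3; it is enough to label the cells with 0 ≤ a ≤ 5 and 0 ≤ b ≤ 3.
Every move lowers a or b (never raises either), so fill the grid row by row in increasing a, and left to right within a row: each cell's successors are then already labelled.
      b=0  b=1  b=2  b=3
a=0:    L    L    L    L
a=1:    W    W    W    W
a=2:    W    W    W    W
a=3:    W    W    W    W
a=4:    L    L    L    L
a=5:    W    W    W    W
Cells with no legal move (terminal, hence L): (0,0), (0,1), (0,2), (0,3).
The remaining L cells, each justified by listing all of its moves:
(4,0): L (options (3,0)(W), (2,0)(W), (1,0)(W) are all W)
(4,1): L (options (3,1)(W), (2,1)(W), (1,1)(W) are all W)
(4,2): L (options (3,2)(W), (2,2)(W), (1,2)(W) are all W)
(4,3): L (options (3,3)(W), (2,3)(W), (1,3)(W) are all W)
Every other cell has at least one move into one of the L cells above, so it is W.
From (5,3), the L positions reachable in one move are: (4,3).

Move to (4,3).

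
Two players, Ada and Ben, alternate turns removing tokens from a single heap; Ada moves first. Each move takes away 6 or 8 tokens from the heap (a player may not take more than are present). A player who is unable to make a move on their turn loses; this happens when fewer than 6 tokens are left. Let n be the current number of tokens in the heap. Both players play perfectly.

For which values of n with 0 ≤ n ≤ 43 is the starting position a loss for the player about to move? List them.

Classify positions by backward induction: terminal positions (no move available) are L. From any other position, the mover wins iff some move reaches an L.
n=0: no move → L
n=1: no move → L
n=2: no move → L
n=3: no move → L
n=4: no move → L
n=5: no move → L
n=6: can move to 0, which is L ⇒ W
n=7: can move to 1, which is L ⇒ W
n=8: can move to 2, which is L ⇒ W
n=9: can move to 3, which is L ⇒ W
n=10: can move to 4, which is L ⇒ W
n=11: can move to 5, which is L ⇒ W
n=12: can move to 4, which is L ⇒ W
n=13: can move to 5, which is L ⇒ W
n=14: moves to 8(W), 6(W); every one is W ⇒ L
n=15: moves to 9(W), 7(W); every one is W ⇒ L
n=16: moves to 10(W), 8(W); every one is W ⇒ L
n=17: moves to 11(W), 9(W); every one is W ⇒ L
n=18: moves to 12(W), 10(W); every one is W ⇒ L
n=19: moves to 13(W), 11(W); every one is W ⇒ L
n=20: can move to 14, which is L ⇒ W
n=21: can move to 15, which is L ⇒ W
n=22: can move to 16, which is L ⇒ W
n=23: can move to 17, which is L ⇒ W
n=24: can move to 18, which is L ⇒ W
n=25: can move to 19, which is L ⇒ W
n=26: can move to 18, which is L ⇒ W
n=27: can move to 19, which is L ⇒ W
n=28: moves to 22(W), 20(W); every one is W ⇒ L
n=29: moves to 23(W), 21(W); every one is W ⇒ L
n=30: moves to 24(W), 22(W); every one is W ⇒ L
n=31: moves to 25(W), 23(W); every one is W ⇒ L
n=32: moves to 26(W), 24(W); every one is W ⇒ L
n=33: moves to 27(W), 25(W); every one is W ⇒ L
n=34: can move to 28, which is L ⇒ W
n=35: can move to 29, which is L ⇒ W
n=36: can move to 30, which is L ⇒ W
n=37: can move to 31, which is L ⇒ W
n=38: can move to 32, which is L ⇒ W
n=39: can move to 33, which is L ⇒ W
n=40: can move to 32, which is L ⇒ W
n=41: can move to 33, which is L ⇒ W
n=42: moves to 36(W), 34(W); every one is W ⇒ L
n=43: moves to 37(W), 35(W); every one is W ⇒ L
The losing starting values of n are exactly the entries labelled L in this table (20 of them).

0, 1, 2, 3, 4, 5, 14, 15, 16, 17, 18, 19, 28, 29, 30, 31, 32, 33, 42, 43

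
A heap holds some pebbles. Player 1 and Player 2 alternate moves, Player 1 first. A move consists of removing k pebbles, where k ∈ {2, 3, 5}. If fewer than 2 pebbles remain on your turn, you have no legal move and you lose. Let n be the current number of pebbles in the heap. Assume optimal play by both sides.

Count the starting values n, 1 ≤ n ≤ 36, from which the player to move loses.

Use the standard recursion: the mover loses at a terminal position; elsewhere, the mover wins exactly when some move hands the opponent an L position.
n=0: no move → L
n=1: no move → L
n=2: can move to 0, which is L ⇒ W
n=3: can move to 1, which is L ⇒ W
n=4: can move to 1, which is L ⇒ W
n=5: can move to 0, which is L ⇒ W
n=6: can move to 1, which is L ⇒ W
n=7: moves to 5(W), 4(W), 2(W); every one is W ⇒ L
n=8: moves to 6(W), 5(W), 3(W); every one is W ⇒ L
n=9: can move to 7, which is L ⇒ W
n=10: can move to 8, which is L ⇒ W
n=11: can move to 8, which is L ⇒ W
n=12: can move to 7, which is L ⇒ W
n=13: can move to 8, which is L ⇒ W
n=14: moves to 12(W), 11(W), 9(W); every one is W ⇒ L
n=15: moves to 13(W), 12(W), 10(W); every one is W ⇒ L
n=16: can move to 14, which is L ⇒ W
n=17: can move to 15, which is L ⇒ W
n=18: can move to 15, which is L ⇒ W
n=19: can move to 14, which is L ⇒ W
n=20: can move to 15, which is L ⇒ W
n=21: moves to 19(W), 18(W), 16(W); every one is W ⇒ L
n=22: moves to 20(W), 19(W), 17(W); every one is W ⇒ L
n=23: can move to 21, which is L ⇒ W
n=24: can move to 22, which is L ⇒ W
n=25: can move to 22, which is L ⇒ W
n=26: can move to 21, which is L ⇒ W
n=27: can move to 22, which is L ⇒ W
n=28: moves to 26(W), 25(W), 23(W); every one is W ⇒ L
n=29: moves to 27(W), 26(W), 24(W); every one is W ⇒ L
n=30: can move to 28, which is L ⇒ W
n=31: can move to 29, which is L ⇒ W
n=32: can move to 29, which is L ⇒ W
n=33: can move to 28, which is L ⇒ W
n=34: can move to 29, which is L ⇒ W
n=35: moves to 33(W), 32(W), 30(W); every one is W ⇒ L
n=36: moves to 34(W), 33(W), 31(W); every one is W ⇒ L
L entries with 1 ≤ n ≤ 36 (n=0 is outside the asked range and is not counted): n = 1, 7, 8, 14, 15, 21, 22, 28, 29, 35, 36; that makes 11.

11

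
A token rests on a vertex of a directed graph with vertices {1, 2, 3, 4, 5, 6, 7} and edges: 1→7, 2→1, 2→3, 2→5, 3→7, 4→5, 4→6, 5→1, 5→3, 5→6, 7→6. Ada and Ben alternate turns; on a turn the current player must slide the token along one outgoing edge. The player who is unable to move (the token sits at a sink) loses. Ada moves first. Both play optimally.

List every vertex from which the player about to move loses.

Positions with no move are L. A position that does have a move is losing for the player to move precisely when every available move leads to a winning position for the opponent. Fill in the labels:
Every edge goes from a vertex to one that appears earlier in the order 6, 7, 1, 3, 5, 2, 4, so processing vertices in that order labels each vertex after all of its successors.
6: no outgoing edge → L
7: W (go to 6, an L position)
1: L (sole option 7(W) is W)
3: L (sole option 7(W) is W)
5: W (go to 3, an L position)
2: W (go to 3, an L position)
4: W (go to 6, an L position)
The losing starting vertices are exactly the entries labelled L in this table (3 of them).

1, 3, 6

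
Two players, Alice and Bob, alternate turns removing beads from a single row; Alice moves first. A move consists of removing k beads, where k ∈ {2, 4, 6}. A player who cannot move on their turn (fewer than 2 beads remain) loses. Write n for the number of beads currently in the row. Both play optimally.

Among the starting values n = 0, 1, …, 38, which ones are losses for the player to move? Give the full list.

Positions with no move are L. A position that does have a move is losing for the player to move precisely when every available move leads to a winning position for the opponent. Fill in the labels:
n=0: no move → L
n=1: no move → L
n=2: can move to 0, which is L ⇒ W
n=3: can move to 1, which is L ⇒ W
n=4: can move to 0, which is L ⇒ W
n=5: can move to 1, which is L ⇒ W
n=6: can move to 0, which is L ⇒ W
n=7: can move to 1, which is L ⇒ W
n=8: moves to 6(W), 4(W), 2(W); every one is W ⇒ L
n=9: moves to 7(W), 5(W), 3(W); every one is W ⇒ L
n=10: can move to 8, which is L ⇒ W
n=11: can move to 9, which is L ⇒ W
n=12: can move to 8, which is L ⇒ W
n=13: can move to 9, which is L ⇒ W
n=14: can move to 8, which is L ⇒ W
n=15: can move to 9, which is L ⇒ W
n=16: moves to 14(W), 12(W), 10(W); every one is W ⇒ L
n=17: moves to 15(W), 13(W), 11(W); every one is W ⇒ L
n=18: can move to 16, which is L ⇒ W
n=19: can move to 17, which is L ⇒ W
n=20: can move to 16, which is L ⇒ W
n=21: can move to 17, which is L ⇒ W
n=22: can move to 16, which is L ⇒ W
n=23: can move to 17, which is L ⇒ W
n=24: moves to 22(W), 20(W), 18(W); every one is W ⇒ L
n=25: moves to 23(W), 21(W), 19(W); every one is W ⇒ L
n=26: can move to 24, which is L ⇒ W
n=27: can move to 25, which is L ⇒ W
n=28: can move to 24, which is L ⇒ W
n=29: can move to 25, which is L ⇒ W
n=30: can move to 24, which is L ⇒ W
n=31: can move to 25, which is L ⇒ W
n=32: moves to 30(W), 28(W), 26(W); every one is W ⇒ L
n=33: moves to 31(W), 29(W), 27(W); every one is W ⇒ L
n=34: can move to 32, which is L ⇒ W
n=35: can move to 33, which is L ⇒ W
n=36: can move to 32, which is L ⇒ W
n=37: can move to 33, which is L ⇒ W
n=38: can move to 32, which is L ⇒ W
Reading off the rows marked L gives the requested list; there are 10 such values of n.

0, 1, 8, 9, 16, 17, 24, 25, 32, 33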